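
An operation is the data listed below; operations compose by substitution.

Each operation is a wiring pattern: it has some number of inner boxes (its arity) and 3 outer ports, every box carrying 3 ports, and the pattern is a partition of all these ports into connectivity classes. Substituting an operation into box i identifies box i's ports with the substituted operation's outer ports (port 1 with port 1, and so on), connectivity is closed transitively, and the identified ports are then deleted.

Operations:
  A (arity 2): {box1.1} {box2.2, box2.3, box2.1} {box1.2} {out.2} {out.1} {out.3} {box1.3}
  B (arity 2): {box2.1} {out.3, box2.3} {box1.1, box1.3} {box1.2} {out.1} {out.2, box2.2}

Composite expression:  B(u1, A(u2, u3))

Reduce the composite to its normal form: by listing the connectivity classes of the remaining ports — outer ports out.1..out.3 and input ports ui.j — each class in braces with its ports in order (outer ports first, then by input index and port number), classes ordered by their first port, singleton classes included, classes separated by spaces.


{out.1} {out.2} {out.3} {u1.1, u1.3} {u1.2} {u2.1} {u2.2} {u2.3} {u3.1, u3.2, u3.3}


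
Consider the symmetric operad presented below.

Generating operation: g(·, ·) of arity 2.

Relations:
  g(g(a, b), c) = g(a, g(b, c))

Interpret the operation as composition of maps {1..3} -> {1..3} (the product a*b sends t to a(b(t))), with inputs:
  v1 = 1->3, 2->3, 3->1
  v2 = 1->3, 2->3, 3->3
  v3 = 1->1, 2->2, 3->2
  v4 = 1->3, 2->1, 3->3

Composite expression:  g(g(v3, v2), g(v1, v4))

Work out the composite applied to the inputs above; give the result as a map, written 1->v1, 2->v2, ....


1->2, 2->2, 3->2

g(v3, v2) = 1->2, 2->2, 3->2
g(v1, v4) = 1->1, 2->3, 3->1
g(g(v3, v2), g(v1, v4)) = 1->2, 2->2, 3->2


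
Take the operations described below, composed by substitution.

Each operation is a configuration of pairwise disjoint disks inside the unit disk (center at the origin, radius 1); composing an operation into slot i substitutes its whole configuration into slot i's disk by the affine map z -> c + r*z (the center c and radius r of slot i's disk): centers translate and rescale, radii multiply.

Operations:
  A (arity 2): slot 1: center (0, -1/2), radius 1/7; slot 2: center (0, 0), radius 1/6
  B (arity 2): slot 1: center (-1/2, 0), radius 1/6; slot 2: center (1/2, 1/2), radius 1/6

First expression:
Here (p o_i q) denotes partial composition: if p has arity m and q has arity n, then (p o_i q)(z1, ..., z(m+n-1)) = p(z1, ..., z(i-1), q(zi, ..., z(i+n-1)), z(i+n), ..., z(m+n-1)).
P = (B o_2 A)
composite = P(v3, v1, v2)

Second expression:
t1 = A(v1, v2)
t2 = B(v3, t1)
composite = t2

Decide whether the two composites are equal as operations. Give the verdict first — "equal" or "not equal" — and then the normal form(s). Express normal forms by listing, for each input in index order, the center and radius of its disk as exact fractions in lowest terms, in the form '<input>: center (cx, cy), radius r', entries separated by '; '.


equal — both sides give v1: center (1/2, 5/12), radius 1/42; v2: center (1/2, 1/2), radius 1/36; v3: center (-1/2, 0), radius 1/6

The first expression, normalized: v1: center (1/2, 5/12), radius 1/42; v2: center (1/2, 1/2), radius 1/36; v3: center (-1/2, 0), radius 1/6
The second expression, normalized: v1: center (1/2, 5/12), radius 1/42; v2: center (1/2, 1/2), radius 1/36; v3: center (-1/2, 0), radius 1/6
Same normal form: equal.


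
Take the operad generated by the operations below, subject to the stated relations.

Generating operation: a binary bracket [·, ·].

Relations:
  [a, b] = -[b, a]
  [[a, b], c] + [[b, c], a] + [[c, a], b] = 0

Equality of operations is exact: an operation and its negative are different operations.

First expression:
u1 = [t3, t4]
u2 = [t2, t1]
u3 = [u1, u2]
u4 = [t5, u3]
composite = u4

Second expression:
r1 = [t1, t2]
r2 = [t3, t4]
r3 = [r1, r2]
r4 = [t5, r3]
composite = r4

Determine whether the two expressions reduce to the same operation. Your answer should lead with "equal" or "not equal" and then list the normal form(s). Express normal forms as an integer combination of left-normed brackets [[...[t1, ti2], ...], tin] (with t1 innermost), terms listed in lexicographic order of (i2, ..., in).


equal; the common form is -[[[[t1, t2], t3], t4], t5] + [[[[t1, t2], t4], t3], t5]

The first composite normalizes to -[[[[t1, t2], t3], t4], t5] + [[[[t1, t2], t4], t3], t5]
The second composite normalizes to -[[[[t1, t2], t3], t4], t5] + [[[[t1, t2], t4], t3], t5]
One common form — equal.


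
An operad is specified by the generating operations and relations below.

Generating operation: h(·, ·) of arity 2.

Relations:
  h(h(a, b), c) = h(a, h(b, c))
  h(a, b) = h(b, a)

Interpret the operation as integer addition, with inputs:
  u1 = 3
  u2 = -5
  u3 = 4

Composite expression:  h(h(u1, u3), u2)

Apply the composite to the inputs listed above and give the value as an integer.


2

h(u1, u3) = 7
h(h(u1, u3), u2) = 2


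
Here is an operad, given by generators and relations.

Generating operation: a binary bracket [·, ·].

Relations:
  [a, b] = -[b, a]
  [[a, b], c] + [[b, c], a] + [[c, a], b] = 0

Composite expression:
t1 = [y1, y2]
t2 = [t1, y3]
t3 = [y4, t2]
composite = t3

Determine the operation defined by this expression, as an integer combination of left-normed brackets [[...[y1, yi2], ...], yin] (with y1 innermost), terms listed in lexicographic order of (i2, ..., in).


-[[[y1, y2], y3], y4]


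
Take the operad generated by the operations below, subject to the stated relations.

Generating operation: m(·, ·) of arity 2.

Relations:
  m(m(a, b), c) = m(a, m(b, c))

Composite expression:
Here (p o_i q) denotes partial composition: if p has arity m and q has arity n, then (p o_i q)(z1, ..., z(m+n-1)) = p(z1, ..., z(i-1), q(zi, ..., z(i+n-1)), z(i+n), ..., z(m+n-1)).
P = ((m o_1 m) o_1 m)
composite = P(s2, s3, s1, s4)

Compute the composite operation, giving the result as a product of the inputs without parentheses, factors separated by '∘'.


Under associativity of m, the answer is the s's in reading order.
m(s2, s3) collapses to s2 ∘ s3
m(m(s2, s3), s1) collapses to s2 ∘ s3 ∘ s1
m(m(m(s2, s3), s1), s4) collapses to s2 ∘ s3 ∘ s1 ∘ s4

s2 ∘ s3 ∘ s1 ∘ s4


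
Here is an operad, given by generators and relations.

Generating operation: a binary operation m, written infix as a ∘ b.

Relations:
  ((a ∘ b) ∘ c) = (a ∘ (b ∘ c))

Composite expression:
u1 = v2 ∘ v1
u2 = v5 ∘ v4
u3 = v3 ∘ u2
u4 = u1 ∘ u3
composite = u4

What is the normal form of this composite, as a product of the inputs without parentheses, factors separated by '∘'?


v2 ∘ v1 ∘ v3 ∘ v5 ∘ v4

Every regrouping of m is equal, so read the v-inputs in written order.
(v2 ∘ v1) spells out as v2 ∘ v1
(v5 ∘ v4) spells out as v5 ∘ v4
(v3 ∘ (v5 ∘ v4)) spells out as v3 ∘ v5 ∘ v4
((v2 ∘ v1) ∘ (v3 ∘ (v5 ∘ v4))) spells out as v2 ∘ v1 ∘ v3 ∘ v5 ∘ v4


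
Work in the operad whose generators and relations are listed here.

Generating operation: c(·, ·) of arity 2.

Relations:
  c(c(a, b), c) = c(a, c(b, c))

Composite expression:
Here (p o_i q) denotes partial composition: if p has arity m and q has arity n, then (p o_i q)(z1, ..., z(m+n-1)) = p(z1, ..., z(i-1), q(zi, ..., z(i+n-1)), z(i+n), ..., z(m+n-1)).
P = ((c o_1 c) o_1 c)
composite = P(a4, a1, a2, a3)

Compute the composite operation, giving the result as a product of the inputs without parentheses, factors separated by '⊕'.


a4 ⊕ a1 ⊕ a2 ⊕ a3


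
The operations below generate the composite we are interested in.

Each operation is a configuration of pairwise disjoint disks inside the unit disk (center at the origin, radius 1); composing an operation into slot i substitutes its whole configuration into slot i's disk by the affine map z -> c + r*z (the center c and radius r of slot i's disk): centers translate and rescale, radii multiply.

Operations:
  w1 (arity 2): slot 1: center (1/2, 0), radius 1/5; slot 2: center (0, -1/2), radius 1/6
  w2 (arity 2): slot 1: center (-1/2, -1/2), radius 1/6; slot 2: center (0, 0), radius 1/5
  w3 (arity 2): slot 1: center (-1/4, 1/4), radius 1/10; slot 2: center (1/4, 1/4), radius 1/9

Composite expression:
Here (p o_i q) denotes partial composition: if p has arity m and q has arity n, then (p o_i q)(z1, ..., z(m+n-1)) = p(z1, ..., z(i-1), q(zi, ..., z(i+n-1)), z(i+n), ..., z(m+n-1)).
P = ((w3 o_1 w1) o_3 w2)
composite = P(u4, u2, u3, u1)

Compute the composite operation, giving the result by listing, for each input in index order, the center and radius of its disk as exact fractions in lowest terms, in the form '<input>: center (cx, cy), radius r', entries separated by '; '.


u1: center (1/4, 1/4), radius 1/45; u2: center (-1/4, 1/5), radius 1/60; u3: center (7/36, 7/36), radius 1/54; u4: center (-1/5, 1/4), radius 1/50

Nesting under w3 composes maps z -> c + r*z down each u-path.
u4: after 2 affine steps, its disk has center (-1/5, 1/4), radius 1/50
u2: after 2 affine steps, its disk has center (-1/4, 1/5), radius 1/60
u3: after 2 affine steps, its disk has center (7/36, 7/36), radius 1/54
u1: after 2 affine steps, its disk has center (1/4, 1/4), radius 1/45


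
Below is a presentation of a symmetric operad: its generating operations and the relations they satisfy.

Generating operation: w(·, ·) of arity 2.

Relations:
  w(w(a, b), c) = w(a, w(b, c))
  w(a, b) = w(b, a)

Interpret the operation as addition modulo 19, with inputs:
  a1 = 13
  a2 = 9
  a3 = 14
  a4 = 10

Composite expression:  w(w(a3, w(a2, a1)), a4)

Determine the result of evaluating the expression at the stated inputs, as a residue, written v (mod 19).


8 (mod 19)


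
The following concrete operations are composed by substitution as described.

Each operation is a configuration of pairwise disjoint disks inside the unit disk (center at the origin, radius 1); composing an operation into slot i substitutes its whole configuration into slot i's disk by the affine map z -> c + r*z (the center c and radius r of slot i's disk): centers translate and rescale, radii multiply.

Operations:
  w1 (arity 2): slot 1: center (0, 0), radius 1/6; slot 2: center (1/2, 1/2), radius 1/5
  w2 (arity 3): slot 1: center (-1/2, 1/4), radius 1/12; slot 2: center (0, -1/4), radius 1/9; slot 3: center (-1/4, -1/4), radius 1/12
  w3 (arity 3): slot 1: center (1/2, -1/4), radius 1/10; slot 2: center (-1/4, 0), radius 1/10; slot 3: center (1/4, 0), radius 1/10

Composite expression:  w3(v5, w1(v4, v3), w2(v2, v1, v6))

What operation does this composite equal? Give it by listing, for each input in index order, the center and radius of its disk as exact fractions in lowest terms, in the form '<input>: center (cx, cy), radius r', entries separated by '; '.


v1: center (1/4, -1/40), radius 1/90; v2: center (1/5, 1/40), radius 1/120; v3: center (-1/5, 1/20), radius 1/50; v4: center (-1/4, 0), radius 1/60; v5: center (1/2, -1/4), radius 1/10; v6: center (9/40, -1/40), radius 1/120

Nesting under w3 composes maps z -> c + r*z down each v-path.
for v5, the 1-step affine chain lands on center (1/2, -1/4), radius 1/10
for v4, the 2-step affine chain lands on center (-1/4, 0), radius 1/60
for v3, the 2-step affine chain lands on center (-1/5, 1/20), radius 1/50
for v2, the 2-step affine chain lands on center (1/5, 1/40), radius 1/120
for v1, the 2-step affine chain lands on center (1/4, -1/40), radius 1/90
for v6, the 2-step affine chain lands on center (9/40, -1/40), radius 1/120


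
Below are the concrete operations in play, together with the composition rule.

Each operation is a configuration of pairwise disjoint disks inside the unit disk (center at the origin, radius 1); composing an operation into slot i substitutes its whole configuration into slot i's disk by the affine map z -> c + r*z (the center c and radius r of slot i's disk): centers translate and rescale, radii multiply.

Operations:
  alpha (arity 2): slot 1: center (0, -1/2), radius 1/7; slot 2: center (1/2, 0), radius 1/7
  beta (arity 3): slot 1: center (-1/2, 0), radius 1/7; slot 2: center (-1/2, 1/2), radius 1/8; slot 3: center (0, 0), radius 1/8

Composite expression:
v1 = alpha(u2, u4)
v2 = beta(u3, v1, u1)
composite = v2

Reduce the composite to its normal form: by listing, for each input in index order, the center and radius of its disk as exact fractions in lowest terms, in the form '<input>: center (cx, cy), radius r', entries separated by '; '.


Each u-disk chains the slot maps above it in beta; radii multiply.
for u3, the 1-step affine chain lands on center (-1/2, 0), radius 1/7
for u2, the 2-step affine chain lands on center (-1/2, 7/16), radius 1/56
for u4, the 2-step affine chain lands on center (-7/16, 1/2), radius 1/56
for u1, the 1-step affine chain lands on center (0, 0), radius 1/8

u1: center (0, 0), radius 1/8; u2: center (-1/2, 7/16), radius 1/56; u3: center (-1/2, 0), radius 1/7; u4: center (-7/16, 1/2), radius 1/56


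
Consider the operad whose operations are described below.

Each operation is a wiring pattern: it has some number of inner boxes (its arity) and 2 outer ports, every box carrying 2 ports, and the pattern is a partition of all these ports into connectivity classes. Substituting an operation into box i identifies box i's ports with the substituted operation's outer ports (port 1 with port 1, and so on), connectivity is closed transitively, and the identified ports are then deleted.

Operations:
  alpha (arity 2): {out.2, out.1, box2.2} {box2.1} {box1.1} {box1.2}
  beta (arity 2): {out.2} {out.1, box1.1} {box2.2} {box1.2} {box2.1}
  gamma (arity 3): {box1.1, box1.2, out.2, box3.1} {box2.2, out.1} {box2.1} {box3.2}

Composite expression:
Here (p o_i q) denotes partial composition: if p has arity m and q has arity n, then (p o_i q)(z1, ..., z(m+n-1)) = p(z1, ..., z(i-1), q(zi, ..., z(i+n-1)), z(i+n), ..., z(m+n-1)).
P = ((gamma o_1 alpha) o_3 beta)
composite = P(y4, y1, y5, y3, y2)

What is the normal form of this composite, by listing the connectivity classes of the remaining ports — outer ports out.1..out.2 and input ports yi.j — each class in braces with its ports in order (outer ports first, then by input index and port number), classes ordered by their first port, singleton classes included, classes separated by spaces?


Substituting into gamma glues patterns; closure does the rest.
after alpha, the pattern on (y4, y1) reads {out.1, out.2, y1.2} {y1.1} {y4.1} {y4.2} (out.j = its outer ports)
after beta, the pattern on (y5, y3) reads {out.1, y5.1} {out.2} {y3.1} {y3.2} {y5.2} (out.j = its outer ports)
after gamma, the pattern on (y4, y1, y5, y3, y2) reads {out.1} {out.2, y1.2, y2.1} {y1.1} {y2.2} {y3.1} {y3.2} {y4.1} {y4.2} {y5.1} {y5.2} (out.j = its outer ports)

{out.1} {out.2, y1.2, y2.1} {y1.1} {y2.2} {y3.1} {y3.2} {y4.1} {y4.2} {y5.1} {y5.2}


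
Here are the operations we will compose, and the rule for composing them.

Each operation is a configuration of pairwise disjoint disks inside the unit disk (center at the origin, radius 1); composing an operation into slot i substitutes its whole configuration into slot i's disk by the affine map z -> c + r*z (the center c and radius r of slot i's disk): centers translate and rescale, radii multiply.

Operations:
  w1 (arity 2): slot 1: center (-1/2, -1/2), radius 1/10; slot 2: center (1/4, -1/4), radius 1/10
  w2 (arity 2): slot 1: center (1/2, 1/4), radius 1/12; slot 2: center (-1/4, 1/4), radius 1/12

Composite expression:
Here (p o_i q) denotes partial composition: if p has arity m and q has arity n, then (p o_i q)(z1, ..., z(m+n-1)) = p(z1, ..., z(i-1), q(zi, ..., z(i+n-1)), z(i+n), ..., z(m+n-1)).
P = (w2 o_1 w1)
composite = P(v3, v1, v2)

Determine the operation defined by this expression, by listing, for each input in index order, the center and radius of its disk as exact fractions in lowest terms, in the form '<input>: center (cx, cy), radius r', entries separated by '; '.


v1: center (25/48, 11/48), radius 1/120; v2: center (-1/4, 1/4), radius 1/12; v3: center (11/24, 5/24), radius 1/120

Each v-disk chains the slot maps above it in w2; radii multiply.
for v3, the 2-step affine chain lands on center (11/24, 5/24), radius 1/120
for v1, the 2-step affine chain lands on center (25/48, 11/48), radius 1/120
for v2, the 1-step affine chain lands on center (-1/4, 1/4), radius 1/12


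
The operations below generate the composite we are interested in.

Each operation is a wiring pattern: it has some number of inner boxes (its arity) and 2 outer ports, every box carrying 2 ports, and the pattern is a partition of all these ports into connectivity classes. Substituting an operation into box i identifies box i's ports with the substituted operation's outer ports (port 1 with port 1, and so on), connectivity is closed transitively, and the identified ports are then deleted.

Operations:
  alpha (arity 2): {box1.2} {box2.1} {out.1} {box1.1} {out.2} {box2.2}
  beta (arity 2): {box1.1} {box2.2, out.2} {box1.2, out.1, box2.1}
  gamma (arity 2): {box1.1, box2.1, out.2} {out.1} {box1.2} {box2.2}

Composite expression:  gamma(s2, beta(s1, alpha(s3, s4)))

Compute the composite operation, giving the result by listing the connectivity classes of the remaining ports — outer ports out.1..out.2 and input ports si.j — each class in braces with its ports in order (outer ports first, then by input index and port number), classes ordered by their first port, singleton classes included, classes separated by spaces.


{out.1} {out.2, s1.2, s2.1} {s1.1} {s2.2} {s3.1} {s3.2} {s4.1} {s4.2}


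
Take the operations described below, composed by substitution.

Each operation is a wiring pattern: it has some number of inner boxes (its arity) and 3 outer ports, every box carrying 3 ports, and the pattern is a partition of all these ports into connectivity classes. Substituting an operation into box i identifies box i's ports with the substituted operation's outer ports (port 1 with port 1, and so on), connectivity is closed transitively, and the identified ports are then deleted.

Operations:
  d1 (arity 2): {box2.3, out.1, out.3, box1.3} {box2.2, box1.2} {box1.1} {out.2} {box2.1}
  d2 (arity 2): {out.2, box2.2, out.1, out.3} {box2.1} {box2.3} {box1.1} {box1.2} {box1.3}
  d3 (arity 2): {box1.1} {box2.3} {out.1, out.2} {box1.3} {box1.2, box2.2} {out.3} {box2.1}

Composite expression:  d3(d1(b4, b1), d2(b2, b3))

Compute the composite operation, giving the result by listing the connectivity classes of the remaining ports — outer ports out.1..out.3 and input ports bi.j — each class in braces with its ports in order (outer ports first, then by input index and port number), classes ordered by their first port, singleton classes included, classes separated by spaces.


{out.1, out.2} {out.3} {b1.1} {b1.2, b4.2} {b1.3, b4.3} {b2.1} {b2.2} {b2.3} {b3.1} {b3.2} {b3.3} {b4.1}

Reachability decides: close wires over d3-identified ports.
the subtree at d1 composes to {out.1, out.3, b1.3, b4.3} {out.2} {b1.1} {b1.2, b4.2} {b4.1} on (b4, b1); out.j = own outer ports
the subtree at d2 composes to {out.1, out.2, out.3, b3.2} {b2.1} {b2.2} {b2.3} {b3.1} {b3.3} on (b2, b3); out.j = own outer ports
the subtree at d3 composes to {out.1, out.2} {out.3} {b1.1} {b1.2, b4.2} {b1.3, b4.3} {b2.1} {b2.2} {b2.3} {b3.1} {b3.2} {b3.3} {b4.1} on (b4, b1, b2, b3); out.j = own outer ports


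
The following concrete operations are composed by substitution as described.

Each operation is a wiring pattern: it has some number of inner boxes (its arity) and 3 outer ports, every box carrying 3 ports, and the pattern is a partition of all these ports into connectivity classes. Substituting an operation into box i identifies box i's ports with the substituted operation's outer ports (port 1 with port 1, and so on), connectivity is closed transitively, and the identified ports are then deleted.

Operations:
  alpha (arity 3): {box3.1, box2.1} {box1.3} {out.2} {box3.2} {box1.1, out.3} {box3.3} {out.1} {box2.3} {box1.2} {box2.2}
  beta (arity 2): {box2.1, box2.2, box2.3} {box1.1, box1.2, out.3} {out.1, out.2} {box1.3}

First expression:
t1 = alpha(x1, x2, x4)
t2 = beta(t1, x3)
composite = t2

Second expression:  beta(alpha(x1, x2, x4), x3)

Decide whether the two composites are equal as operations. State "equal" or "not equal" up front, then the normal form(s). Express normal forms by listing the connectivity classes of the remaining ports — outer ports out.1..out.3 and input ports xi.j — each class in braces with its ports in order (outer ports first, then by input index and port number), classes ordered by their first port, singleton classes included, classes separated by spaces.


equal; the common form is {out.1, out.2} {out.3} {x1.1} {x1.2} {x1.3} {x2.1, x4.1} {x2.2} {x2.3} {x3.1, x3.2, x3.3} {x4.2} {x4.3}

Reducing the first expression gives {out.1, out.2} {out.3} {x1.1} {x1.2} {x1.3} {x2.1, x4.1} {x2.2} {x2.3} {x3.1, x3.2, x3.3} {x4.2} {x4.3}
Reducing the second expression gives {out.1, out.2} {out.3} {x1.1} {x1.2} {x1.3} {x2.1, x4.1} {x2.2} {x2.3} {x3.1, x3.2, x3.3} {x4.2} {x4.3}
Identical normal forms: equal.


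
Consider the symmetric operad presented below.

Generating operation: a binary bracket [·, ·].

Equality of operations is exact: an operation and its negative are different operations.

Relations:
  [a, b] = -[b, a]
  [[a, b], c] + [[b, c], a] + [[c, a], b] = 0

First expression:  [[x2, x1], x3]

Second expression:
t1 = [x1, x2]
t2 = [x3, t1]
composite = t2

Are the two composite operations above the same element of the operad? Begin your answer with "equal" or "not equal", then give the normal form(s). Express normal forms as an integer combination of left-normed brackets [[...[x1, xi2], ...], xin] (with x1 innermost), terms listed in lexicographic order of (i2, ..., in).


The first expression reduces to -[[x1, x2], x3]
The second expression reduces to -[[x1, x2], x3]
One common form — equal.

equal: each reduces to -[[x1, x2], x3]


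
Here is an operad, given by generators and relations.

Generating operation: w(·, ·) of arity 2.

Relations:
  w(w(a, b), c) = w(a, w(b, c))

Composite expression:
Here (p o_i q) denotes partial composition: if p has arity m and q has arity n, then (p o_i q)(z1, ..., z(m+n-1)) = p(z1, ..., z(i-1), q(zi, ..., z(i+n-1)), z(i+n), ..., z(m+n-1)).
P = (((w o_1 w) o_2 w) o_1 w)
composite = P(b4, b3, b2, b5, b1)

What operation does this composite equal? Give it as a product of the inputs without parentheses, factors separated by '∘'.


b4 ∘ b3 ∘ b2 ∘ b5 ∘ b1

The w-tree's shape is irrelevant; the b-reading-order decides.
w(b4, b3) flattens to b4 ∘ b3
w(b2, b5) flattens to b2 ∘ b5
w(w(b4, b3), w(b2, b5)) flattens to b4 ∘ b3 ∘ b2 ∘ b5
w(w(w(b4, b3), w(b2, b5)), b1) flattens to b4 ∘ b3 ∘ b2 ∘ b5 ∘ b1


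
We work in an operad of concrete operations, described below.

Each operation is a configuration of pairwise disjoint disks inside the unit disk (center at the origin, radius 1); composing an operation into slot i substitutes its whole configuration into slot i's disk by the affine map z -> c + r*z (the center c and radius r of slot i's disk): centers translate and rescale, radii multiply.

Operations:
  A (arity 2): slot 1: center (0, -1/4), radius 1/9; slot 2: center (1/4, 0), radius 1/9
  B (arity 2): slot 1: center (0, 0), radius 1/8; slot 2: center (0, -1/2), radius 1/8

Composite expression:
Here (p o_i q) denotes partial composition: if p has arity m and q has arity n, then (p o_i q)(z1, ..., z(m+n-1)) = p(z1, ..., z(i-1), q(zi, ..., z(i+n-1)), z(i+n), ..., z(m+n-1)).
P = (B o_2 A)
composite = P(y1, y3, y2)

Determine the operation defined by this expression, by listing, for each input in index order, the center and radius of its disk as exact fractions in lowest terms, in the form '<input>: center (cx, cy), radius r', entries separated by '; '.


Follow each y-input down from B: c' goes to c + r*c', radius to r*r'.
tracing y1 down its 1-map path: center (0, 0), radius 1/8
tracing y3 down its 2-map path: center (0, -17/32), radius 1/72
tracing y2 down its 2-map path: center (1/32, -1/2), radius 1/72

y1: center (0, 0), radius 1/8; y2: center (1/32, -1/2), radius 1/72; y3: center (0, -17/32), radius 1/72


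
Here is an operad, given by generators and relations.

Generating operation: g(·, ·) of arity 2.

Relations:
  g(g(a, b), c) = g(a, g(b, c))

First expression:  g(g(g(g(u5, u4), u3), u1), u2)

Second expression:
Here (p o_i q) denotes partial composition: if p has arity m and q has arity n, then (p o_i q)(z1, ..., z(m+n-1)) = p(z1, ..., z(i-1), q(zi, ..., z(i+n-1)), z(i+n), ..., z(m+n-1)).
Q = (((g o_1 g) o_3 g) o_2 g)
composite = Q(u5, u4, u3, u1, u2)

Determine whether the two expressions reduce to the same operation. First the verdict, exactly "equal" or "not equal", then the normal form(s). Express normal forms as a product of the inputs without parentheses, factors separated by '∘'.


Normal form of the first expression: u5 ∘ u4 ∘ u3 ∘ u1 ∘ u2
Normal form of the second expression: u5 ∘ u4 ∘ u3 ∘ u1 ∘ u2
The forms coincide; equal.

equal; the common form is u5 ∘ u4 ∘ u3 ∘ u1 ∘ u2


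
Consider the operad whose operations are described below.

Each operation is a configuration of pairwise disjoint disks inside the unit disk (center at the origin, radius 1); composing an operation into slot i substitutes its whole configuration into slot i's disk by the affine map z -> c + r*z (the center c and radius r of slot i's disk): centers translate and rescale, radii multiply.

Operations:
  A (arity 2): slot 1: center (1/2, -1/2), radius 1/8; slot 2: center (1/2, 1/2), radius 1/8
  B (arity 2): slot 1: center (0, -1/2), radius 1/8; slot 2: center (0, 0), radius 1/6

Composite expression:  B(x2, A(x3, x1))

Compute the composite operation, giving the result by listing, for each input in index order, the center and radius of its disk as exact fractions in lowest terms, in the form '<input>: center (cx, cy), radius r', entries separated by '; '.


Nesting under B composes maps z -> c + r*z down each x-path.
x2: after 1 affine step, its disk has center (0, -1/2), radius 1/8
x3: after 2 affine steps, its disk has center (1/12, -1/12), radius 1/48
x1: after 2 affine steps, its disk has center (1/12, 1/12), radius 1/48

x1: center (1/12, 1/12), radius 1/48; x2: center (0, -1/2), radius 1/8; x3: center (1/12, -1/12), radius 1/48


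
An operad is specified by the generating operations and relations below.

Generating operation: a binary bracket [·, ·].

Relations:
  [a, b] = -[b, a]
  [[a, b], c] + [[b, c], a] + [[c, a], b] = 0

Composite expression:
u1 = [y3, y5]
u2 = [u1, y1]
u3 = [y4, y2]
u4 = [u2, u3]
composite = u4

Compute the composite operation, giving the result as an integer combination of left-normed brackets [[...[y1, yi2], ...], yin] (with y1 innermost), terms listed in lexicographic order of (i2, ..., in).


[[[[y1, y3], y5], y2], y4] - [[[[y1, y3], y5], y4], y2] - [[[[y1, y5], y3], y2], y4] + [[[[y1, y5], y3], y4], y2]


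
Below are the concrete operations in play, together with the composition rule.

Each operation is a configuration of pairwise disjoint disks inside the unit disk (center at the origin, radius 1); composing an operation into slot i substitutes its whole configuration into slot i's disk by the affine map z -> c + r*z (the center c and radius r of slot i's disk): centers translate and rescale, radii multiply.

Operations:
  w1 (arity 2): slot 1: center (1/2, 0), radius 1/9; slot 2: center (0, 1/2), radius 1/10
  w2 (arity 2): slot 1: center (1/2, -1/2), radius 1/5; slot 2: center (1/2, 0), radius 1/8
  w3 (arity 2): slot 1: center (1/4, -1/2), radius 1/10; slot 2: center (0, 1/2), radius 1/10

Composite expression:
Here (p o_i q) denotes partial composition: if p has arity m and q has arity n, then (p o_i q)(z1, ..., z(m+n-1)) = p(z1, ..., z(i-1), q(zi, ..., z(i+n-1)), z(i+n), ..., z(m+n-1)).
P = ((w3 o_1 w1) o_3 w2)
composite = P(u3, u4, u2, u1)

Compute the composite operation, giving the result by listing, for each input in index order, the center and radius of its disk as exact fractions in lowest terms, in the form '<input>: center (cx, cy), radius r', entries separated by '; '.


Below w3, radii multiply path by path; the u-disk centers shift.
tracing u3 down its 2-map path: center (3/10, -1/2), radius 1/90
tracing u4 down its 2-map path: center (1/4, -9/20), radius 1/100
tracing u2 down its 2-map path: center (1/20, 9/20), radius 1/50
tracing u1 down its 2-map path: center (1/20, 1/2), radius 1/80

u1: center (1/20, 1/2), radius 1/80; u2: center (1/20, 9/20), radius 1/50; u3: center (3/10, -1/2), radius 1/90; u4: center (1/4, -9/20), radius 1/100


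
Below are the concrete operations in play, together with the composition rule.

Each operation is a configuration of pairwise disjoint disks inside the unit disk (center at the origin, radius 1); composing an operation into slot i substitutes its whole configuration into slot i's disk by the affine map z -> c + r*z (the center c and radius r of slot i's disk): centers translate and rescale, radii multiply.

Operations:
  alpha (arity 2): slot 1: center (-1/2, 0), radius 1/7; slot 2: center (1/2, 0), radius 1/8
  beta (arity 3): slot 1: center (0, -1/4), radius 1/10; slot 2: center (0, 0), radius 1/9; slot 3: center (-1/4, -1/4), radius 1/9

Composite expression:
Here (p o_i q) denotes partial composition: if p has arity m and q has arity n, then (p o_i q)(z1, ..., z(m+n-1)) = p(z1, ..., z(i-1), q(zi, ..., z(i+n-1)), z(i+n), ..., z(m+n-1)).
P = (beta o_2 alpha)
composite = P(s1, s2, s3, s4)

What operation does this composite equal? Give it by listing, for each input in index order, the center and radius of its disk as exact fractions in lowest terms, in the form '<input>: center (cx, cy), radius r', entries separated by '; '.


Follow each s-input down from beta: c' goes to c + r*c', radius to r*r'.
input s1: composing its 1 substitution step yields center (0, -1/4), radius 1/10
input s2: composing its 2 substitution steps yields center (-1/18, 0), radius 1/63
input s3: composing its 2 substitution steps yields center (1/18, 0), radius 1/72
input s4: composing its 1 substitution step yields center (-1/4, -1/4), radius 1/9

s1: center (0, -1/4), radius 1/10; s2: center (-1/18, 0), radius 1/63; s3: center (1/18, 0), radius 1/72; s4: center (-1/4, -1/4), radius 1/9


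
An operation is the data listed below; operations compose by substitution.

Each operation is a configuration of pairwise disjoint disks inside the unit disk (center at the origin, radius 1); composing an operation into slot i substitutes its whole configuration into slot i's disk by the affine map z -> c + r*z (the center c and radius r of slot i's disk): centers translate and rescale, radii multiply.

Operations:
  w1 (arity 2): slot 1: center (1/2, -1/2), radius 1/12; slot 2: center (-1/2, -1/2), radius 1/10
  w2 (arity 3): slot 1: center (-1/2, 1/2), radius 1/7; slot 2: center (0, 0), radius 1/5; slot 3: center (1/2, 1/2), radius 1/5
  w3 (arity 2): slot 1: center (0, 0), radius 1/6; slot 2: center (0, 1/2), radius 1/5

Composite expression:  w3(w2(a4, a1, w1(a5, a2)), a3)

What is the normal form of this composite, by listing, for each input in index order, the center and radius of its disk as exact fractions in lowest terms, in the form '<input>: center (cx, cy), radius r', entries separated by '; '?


a1: center (0, 0), radius 1/30; a2: center (1/15, 1/15), radius 1/300; a3: center (0, 1/2), radius 1/5; a4: center (-1/12, 1/12), radius 1/42; a5: center (1/10, 1/15), radius 1/360

Each a-disk chains the slot maps above it in w3; radii multiply.
a4 passes through 2 substitutions, ending at center (-1/12, 1/12), radius 1/42
a1 passes through 2 substitutions, ending at center (0, 0), radius 1/30
a5 passes through 3 substitutions, ending at center (1/10, 1/15), radius 1/360
a2 passes through 3 substitutions, ending at center (1/15, 1/15), radius 1/300
a3 passes through 1 substitution, ending at center (0, 1/2), radius 1/5


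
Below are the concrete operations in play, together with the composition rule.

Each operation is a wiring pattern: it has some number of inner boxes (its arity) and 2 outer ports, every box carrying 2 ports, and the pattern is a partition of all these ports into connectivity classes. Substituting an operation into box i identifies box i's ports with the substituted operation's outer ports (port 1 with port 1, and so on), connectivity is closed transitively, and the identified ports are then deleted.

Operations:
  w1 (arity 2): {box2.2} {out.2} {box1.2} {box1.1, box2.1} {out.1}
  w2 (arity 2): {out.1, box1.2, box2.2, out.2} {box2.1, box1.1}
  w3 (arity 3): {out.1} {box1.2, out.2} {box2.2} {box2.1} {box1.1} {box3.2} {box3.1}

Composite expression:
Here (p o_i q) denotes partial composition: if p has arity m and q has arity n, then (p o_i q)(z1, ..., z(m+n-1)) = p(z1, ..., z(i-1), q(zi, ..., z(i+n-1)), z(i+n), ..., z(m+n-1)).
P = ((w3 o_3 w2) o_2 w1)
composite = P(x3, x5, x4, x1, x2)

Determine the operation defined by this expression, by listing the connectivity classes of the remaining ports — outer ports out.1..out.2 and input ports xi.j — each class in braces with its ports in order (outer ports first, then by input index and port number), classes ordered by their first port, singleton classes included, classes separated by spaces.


{out.1} {out.2, x3.2} {x1.1, x2.1} {x1.2, x2.2} {x3.1} {x4.1, x5.1} {x4.2} {x5.2}


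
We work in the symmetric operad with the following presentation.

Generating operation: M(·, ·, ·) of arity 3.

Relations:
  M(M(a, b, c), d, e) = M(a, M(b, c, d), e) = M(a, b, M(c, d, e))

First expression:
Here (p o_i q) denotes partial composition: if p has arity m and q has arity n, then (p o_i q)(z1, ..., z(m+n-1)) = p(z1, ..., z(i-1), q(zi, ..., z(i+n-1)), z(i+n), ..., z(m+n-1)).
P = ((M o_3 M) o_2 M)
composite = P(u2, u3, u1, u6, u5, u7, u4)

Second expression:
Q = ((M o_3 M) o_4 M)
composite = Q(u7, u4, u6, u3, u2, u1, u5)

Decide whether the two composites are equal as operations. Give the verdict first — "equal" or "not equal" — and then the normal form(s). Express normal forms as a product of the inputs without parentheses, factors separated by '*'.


not equal — first u2 * u3 * u1 * u6 * u5 * u7 * u4, second u7 * u4 * u6 * u3 * u2 * u1 * u5

The first composite normalizes to u2 * u3 * u1 * u6 * u5 * u7 * u4
The second composite normalizes to u7 * u4 * u6 * u3 * u2 * u1 * u5
The normal forms differ: not equal.


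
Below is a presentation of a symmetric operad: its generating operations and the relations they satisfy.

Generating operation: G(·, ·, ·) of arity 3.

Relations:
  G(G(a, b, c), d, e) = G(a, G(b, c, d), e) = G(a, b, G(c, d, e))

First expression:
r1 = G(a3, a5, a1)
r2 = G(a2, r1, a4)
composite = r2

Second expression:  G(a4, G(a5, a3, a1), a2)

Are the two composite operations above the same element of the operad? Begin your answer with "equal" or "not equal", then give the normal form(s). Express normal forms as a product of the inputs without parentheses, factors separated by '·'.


Normal form of the first expression: a2 · a3 · a5 · a1 · a4
Normal form of the second expression: a4 · a5 · a3 · a1 · a2
Different reductions; not equal.

not equal — first a2 · a3 · a5 · a1 · a4, second a4 · a5 · a3 · a1 · a2


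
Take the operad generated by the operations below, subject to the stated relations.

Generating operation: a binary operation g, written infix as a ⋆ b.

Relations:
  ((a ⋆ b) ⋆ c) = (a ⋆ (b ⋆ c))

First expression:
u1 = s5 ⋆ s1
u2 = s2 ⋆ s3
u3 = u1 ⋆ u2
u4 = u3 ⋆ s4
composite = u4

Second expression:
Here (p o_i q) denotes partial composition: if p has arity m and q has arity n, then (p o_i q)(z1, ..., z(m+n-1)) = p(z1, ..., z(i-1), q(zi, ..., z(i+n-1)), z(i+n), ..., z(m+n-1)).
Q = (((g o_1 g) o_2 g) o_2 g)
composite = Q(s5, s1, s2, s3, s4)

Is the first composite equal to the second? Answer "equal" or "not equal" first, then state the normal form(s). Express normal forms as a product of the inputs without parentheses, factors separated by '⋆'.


Normal form of the first expression: s5 ⋆ s1 ⋆ s2 ⋆ s3 ⋆ s4
Normal form of the second expression: s5 ⋆ s1 ⋆ s2 ⋆ s3 ⋆ s4
Both agree, so they are equal.

equal: each reduces to s5 ⋆ s1 ⋆ s2 ⋆ s3 ⋆ s4


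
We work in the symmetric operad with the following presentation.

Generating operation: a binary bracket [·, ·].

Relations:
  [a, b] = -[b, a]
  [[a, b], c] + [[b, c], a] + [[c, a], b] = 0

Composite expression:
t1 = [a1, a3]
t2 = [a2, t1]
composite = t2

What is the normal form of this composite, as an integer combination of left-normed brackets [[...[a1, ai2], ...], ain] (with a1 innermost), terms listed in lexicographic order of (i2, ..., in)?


-[[a1, a3], a2]

Left-normed coefficients sit on the a1-initial expansion words.
Composite bracket: [a2, [a1, a3]]
Under [a, b] = ab - ba we get 4 signed associative words (2^2 = 4).
Collect the words opening with a1:
  sign of a1a3a2 is -1, so it contributes -[[a1, a3], a2]


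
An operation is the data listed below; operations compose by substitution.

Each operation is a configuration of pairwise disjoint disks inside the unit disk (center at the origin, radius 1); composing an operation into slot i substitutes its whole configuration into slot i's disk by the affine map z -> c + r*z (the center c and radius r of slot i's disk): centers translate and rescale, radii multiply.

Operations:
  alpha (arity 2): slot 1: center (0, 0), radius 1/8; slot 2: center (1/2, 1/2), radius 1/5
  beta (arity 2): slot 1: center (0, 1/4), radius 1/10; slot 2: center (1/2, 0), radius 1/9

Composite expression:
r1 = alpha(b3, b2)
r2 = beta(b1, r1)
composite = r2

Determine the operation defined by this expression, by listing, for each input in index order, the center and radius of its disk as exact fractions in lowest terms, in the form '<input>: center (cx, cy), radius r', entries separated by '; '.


b1: center (0, 1/4), radius 1/10; b2: center (5/9, 1/18), radius 1/45; b3: center (1/2, 0), radius 1/72

Nesting under beta composes maps z -> c + r*z down each b-path.
tracing b1 down its 1-map path: center (0, 1/4), radius 1/10
tracing b3 down its 2-map path: center (1/2, 0), radius 1/72
tracing b2 down its 2-map path: center (5/9, 1/18), radius 1/45


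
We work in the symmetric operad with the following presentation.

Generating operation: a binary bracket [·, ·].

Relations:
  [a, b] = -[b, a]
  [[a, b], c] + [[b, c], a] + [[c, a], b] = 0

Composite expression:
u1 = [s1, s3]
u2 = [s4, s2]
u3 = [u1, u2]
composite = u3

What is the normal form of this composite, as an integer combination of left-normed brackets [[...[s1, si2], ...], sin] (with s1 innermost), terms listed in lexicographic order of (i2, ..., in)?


-[[[s1, s3], s2], s4] + [[[s1, s3], s4], s2]

Expand each bracket as ab - ba; the s1-initial words give the coefficients.
Composite bracket: [[s1, s3], [s4, s2]]
Full expansion: 8 signed words from ab - ba (2^3 = 8).
Collect the words opening with s1:
  s1s3s2s4 appears with sign -1, giving the term -[[[s1, s3], s2], s4]
  s1s3s4s2 appears with sign +1, giving the term +[[[s1, s3], s4], s2]


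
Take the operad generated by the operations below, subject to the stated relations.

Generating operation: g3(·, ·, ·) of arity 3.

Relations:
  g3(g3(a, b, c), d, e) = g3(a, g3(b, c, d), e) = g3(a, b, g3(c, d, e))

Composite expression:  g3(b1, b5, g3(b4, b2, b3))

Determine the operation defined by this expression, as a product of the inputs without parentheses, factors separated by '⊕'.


All parenthesizations of g3 agree; list the b-inputs left to right.
g3(b4, b2, b3) spells out as b4 ⊕ b2 ⊕ b3
g3(b1, b5, g3(b4, b2, b3)) spells out as b1 ⊕ b5 ⊕ b4 ⊕ b2 ⊕ b3

b1 ⊕ b5 ⊕ b4 ⊕ b2 ⊕ b3


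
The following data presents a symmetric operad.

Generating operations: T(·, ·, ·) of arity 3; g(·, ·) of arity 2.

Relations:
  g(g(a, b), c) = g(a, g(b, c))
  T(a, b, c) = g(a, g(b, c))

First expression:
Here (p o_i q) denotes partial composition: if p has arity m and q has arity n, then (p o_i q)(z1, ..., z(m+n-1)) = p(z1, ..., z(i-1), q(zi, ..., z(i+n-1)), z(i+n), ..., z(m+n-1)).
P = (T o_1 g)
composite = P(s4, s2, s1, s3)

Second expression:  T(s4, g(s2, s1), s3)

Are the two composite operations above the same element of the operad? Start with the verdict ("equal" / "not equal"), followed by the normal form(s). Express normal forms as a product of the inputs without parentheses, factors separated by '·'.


equal; both compose to s4 · s2 · s1 · s3

Normal form of the first expression: s4 · s2 · s1 · s3
Normal form of the second expression: s4 · s2 · s1 · s3
The forms coincide; equal.
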